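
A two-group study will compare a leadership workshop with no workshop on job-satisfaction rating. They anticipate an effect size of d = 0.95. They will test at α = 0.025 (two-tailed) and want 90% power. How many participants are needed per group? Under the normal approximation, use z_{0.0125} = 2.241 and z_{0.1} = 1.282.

For two independent groups with equal n: n = 2·((z_{α/2} + z_β) / d)².
z_{α/2} + z_β = 2.241 + 1.282 = 3.523.
n = 2 × (3.523 / 0.95)² = 2 × 3.708² = 2 × 13.75 = 27.5.
Round up to the next whole participant.

n = 28 per group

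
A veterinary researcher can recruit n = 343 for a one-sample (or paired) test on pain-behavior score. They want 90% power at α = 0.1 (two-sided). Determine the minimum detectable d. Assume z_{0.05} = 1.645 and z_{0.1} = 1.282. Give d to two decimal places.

d_min ≈ 0.16

For a single sample (or paired design) of n = 343: d_min = (z_{α/2} + z_β)/√n.
z-sum = 1.645 + 1.282 = 2.927.
d_min = 2.927 / √343 = 2.927 / 18.520 = 0.158.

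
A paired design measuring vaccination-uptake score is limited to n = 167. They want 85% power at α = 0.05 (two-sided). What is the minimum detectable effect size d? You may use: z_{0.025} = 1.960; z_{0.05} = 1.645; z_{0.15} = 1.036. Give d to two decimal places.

For a single sample (or paired design) of n = 167: d_min = (z_{α/2} + z_β)/√n.
z-sum = 1.960 + 1.036 = 2.996.
d_min = 2.996 / √167 = 2.996 / 12.923 = 0.232.

d_min ≈ 0.23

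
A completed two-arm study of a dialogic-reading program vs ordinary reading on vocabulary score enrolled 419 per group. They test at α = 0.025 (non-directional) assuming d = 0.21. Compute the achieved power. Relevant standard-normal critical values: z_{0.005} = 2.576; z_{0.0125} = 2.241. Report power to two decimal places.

power ≈ 0.79

For two equal groups, power = Φ(d·√(n/2) − z_{α/2}).
d·√(n/2) = 0.21 × √(419/2) = 0.21 × 14.474 = 3.040.
z_β = 3.040 − 2.241 = 0.799.
Power = Φ(0.799) = 0.788.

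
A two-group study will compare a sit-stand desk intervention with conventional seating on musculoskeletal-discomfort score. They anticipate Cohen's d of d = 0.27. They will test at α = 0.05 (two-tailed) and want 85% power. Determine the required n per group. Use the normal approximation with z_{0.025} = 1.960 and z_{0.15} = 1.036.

For two independent groups with equal n: n = 2·((z_{α/2} + z_β) / d)².
z_{α/2} + z_β = 1.960 + 1.036 = 2.996.
n = 2 × (2.996 / 0.27)² = 2 × 11.096² = 2 × 123.13 = 246.3.
Round up to the next whole participant.

n = 247 per group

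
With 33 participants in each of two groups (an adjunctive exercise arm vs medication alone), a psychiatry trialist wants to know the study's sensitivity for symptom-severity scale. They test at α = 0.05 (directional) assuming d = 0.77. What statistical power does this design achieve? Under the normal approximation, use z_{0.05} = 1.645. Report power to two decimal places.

power ≈ 0.93

For two equal groups, power = Φ(d·√(n/2) − z_{α}).
d·√(n/2) = 0.77 × √(33/2) = 0.77 × 4.062 = 3.128.
z_β = 3.128 − 1.645 = 1.483.
Power = Φ(1.483) = 0.931.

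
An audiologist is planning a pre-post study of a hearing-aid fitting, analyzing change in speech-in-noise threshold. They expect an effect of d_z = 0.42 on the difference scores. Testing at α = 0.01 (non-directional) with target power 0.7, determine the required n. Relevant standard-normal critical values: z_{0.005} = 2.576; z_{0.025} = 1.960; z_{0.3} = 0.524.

For a paired (one-sample on differences) test: n = ((z_{α/2} + z_β) / d)².
z_{α/2} + z_β = 2.576 + 0.524 = 3.100.
n = (3.100 / 0.42)² = 7.381² = 54.48.
Round up.

n = 55 pairs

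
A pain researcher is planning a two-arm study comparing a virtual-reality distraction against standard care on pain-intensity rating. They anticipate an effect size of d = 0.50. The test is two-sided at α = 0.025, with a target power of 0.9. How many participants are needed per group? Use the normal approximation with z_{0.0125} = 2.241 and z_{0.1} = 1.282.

For two independent groups with equal n: n = 2·((z_{α/2} + z_β) / d)².
z_{α/2} + z_β = 2.241 + 1.282 = 3.523.
n = 2 × (3.523 / 0.50)² = 2 × 7.046² = 2 × 49.65 = 99.3.
Round up to the next whole participant.

n = 100 per group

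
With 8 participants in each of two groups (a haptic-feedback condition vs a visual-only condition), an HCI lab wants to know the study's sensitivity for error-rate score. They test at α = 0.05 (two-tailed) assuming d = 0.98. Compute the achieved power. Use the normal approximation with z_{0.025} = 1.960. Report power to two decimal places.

For two equal groups, power = Φ(d·√(n/2) − z_{α/2}).
d·√(n/2) = 0.98 × √(8/2) = 0.98 × 2.000 = 1.960.
z_β = 1.960 − 1.960 = 0.000.
Power = Φ(0.000) = 0.500.

power ≈ 0.50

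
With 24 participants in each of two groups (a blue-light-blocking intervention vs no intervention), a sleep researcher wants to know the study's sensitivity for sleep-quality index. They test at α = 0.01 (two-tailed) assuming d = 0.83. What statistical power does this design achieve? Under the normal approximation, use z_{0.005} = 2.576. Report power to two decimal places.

For two equal groups, power = Φ(d·√(n/2) − z_{α/2}).
d·√(n/2) = 0.83 × √(24/2) = 0.83 × 3.464 = 2.875.
z_β = 2.875 − 2.576 = 0.299.
Power = Φ(0.299) = 0.618.

power ≈ 0.62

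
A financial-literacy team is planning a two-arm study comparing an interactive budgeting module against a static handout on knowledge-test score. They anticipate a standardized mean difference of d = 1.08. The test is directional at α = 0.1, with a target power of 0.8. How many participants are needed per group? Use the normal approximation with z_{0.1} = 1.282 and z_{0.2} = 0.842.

For two independent groups with equal n: n = 2·((z_{α} + z_β) / d)².
z_{α} + z_β = 1.282 + 0.842 = 2.124.
n = 2 × (2.124 / 1.08)² = 2 × 1.967² = 2 × 3.87 = 7.7.
Round up to the next whole participant.

n = 8 per group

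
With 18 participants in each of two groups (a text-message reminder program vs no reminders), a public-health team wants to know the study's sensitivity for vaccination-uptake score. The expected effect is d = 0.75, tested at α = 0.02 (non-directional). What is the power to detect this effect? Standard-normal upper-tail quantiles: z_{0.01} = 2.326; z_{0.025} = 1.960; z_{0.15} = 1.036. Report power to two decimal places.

power ≈ 0.47

For two equal groups, power = Φ(d·√(n/2) − z_{α/2}).
d·√(n/2) = 0.75 × √(18/2) = 0.75 × 3.000 = 2.250.
z_β = 2.250 − 2.326 = -0.076.
Power = Φ(-0.076) = 0.470.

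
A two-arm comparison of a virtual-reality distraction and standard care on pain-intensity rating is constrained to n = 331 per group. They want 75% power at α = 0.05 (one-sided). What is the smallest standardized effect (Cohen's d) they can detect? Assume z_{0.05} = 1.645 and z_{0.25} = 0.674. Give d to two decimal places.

d_min ≈ 0.18

For two independent groups of n = 331 each: d_min = (z_{α} + z_β)·√(2/n).
z-sum = 1.645 + 0.674 = 2.319.
d_min = 2.319 × √(2/331) = 2.319 × 0.0777 = 0.180.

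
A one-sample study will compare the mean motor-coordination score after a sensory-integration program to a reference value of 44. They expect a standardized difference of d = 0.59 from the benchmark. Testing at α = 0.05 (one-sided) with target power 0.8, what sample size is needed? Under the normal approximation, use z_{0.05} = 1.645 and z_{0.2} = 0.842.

For a one-sample test: n = ((z_{α} + z_β) / d)².
z_{α} + z_β = 1.645 + 0.842 = 2.487.
n = (2.487 / 0.59)² = 4.215² = 17.77.
Round up.

n = 18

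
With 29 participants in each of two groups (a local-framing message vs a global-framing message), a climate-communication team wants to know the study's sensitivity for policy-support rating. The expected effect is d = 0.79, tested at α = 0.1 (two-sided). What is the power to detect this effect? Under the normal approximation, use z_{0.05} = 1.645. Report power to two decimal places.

power ≈ 0.91

For two equal groups, power = Φ(d·√(n/2) − z_{α/2}).
d·√(n/2) = 0.79 × √(29/2) = 0.79 × 3.808 = 3.008.
z_β = 3.008 − 1.645 = 1.363.
Power = Φ(1.363) = 0.914.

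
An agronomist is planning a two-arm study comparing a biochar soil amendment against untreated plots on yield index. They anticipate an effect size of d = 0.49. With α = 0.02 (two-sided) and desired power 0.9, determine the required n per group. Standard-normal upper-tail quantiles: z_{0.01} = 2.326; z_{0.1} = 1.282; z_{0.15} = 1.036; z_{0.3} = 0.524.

n = 109 per group

For two independent groups with equal n: n = 2·((z_{α/2} + z_β) / d)².
z_{α/2} + z_β = 2.326 + 1.282 = 3.608.
n = 2 × (3.608 / 0.49)² = 2 × 7.363² = 2 × 54.22 = 108.4.
Round up to the next whole participant.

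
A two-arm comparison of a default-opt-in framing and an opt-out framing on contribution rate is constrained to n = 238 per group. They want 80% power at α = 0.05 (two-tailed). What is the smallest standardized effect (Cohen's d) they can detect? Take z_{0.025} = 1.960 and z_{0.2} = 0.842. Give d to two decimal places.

d_min ≈ 0.26

For two independent groups of n = 238 each: d_min = (z_{α/2} + z_β)·√(2/n).
z-sum = 1.960 + 0.842 = 2.802.
d_min = 2.802 × √(2/238) = 2.802 × 0.0917 = 0.257.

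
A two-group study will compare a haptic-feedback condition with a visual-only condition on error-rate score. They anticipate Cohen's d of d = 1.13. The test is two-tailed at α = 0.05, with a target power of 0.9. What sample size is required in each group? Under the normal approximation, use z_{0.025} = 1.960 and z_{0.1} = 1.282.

n = 17 per group

For two independent groups with equal n: n = 2·((z_{α/2} + z_β) / d)².
z_{α/2} + z_β = 1.960 + 1.282 = 3.242.
n = 2 × (3.242 / 1.13)² = 2 × 2.869² = 2 × 8.23 = 16.5.
Round up to the next whole participant.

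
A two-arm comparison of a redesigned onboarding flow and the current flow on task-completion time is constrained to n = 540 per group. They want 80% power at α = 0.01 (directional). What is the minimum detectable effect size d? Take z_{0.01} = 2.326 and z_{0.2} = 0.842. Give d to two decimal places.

For two independent groups of n = 540 each: d_min = (z_{α} + z_β)·√(2/n).
z-sum = 2.326 + 0.842 = 3.168.
d_min = 3.168 × √(2/540) = 3.168 × 0.0609 = 0.193.

d_min ≈ 0.19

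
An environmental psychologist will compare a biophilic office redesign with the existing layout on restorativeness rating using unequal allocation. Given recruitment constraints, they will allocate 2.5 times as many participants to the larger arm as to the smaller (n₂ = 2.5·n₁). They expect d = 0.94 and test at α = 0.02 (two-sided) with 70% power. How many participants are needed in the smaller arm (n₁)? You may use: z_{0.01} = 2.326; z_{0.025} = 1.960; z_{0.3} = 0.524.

With allocation ratio k = n₂/n₁ = 2.5, Var(x̄₁−x̄₂) = σ²(1/n₁ + 1/(k·n₁)) = σ²·(k+1)/(k·n₁).
So n₁ = (1 + 1/k)·((z_{α/2} + z_β)/d)² = 1.400 × (2.850/0.94)².
n₁ = 1.400 × 9.19 = 12.9.
Round up: n₁ = 13, giving n₂ = ⌈2.5 × 13⌉ = ⌈32.5⌉ = 33.

n₁ = 13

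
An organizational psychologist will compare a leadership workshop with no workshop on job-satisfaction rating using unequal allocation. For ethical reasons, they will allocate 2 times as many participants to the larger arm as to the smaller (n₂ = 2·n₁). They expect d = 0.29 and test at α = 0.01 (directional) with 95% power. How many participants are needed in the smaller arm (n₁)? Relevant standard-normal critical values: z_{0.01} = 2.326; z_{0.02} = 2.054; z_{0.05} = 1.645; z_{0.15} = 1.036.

n₁ = 282

With allocation ratio k = n₂/n₁ = 2, Var(x̄₁−x̄₂) = σ²(1/n₁ + 1/(k·n₁)) = σ²·(k+1)/(k·n₁).
So n₁ = (1 + 1/k)·((z_{α} + z_β)/d)² = 1.500 × (3.971/0.29)².
n₁ = 1.500 × 187.50 = 281.3.
Round up: n₁ = 282, giving n₂ = 2 × 282 = 564.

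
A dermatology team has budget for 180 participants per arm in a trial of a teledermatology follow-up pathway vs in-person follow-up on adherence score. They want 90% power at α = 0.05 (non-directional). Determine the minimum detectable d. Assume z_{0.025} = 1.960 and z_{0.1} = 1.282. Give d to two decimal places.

d_min ≈ 0.34

For two independent groups of n = 180 each: d_min = (z_{α/2} + z_β)·√(2/n).
z-sum = 1.960 + 1.282 = 3.242.
d_min = 3.242 × √(2/180) = 3.242 × 0.1054 = 0.342.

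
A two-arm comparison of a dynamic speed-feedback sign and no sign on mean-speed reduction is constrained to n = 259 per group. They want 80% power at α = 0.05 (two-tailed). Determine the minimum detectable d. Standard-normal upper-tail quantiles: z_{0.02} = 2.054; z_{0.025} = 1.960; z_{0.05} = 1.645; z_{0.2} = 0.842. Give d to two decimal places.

d_min ≈ 0.25

For two independent groups of n = 259 each: d_min = (z_{α/2} + z_β)·√(2/n).
z-sum = 1.960 + 0.842 = 2.802.
d_min = 2.802 × √(2/259) = 2.802 × 0.0879 = 0.246.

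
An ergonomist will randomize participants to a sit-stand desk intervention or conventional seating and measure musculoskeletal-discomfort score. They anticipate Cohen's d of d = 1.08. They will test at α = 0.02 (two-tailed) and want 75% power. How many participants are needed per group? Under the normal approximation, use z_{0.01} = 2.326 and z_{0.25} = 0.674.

n = 16 per group

For two independent groups with equal n: n = 2·((z_{α/2} + z_β) / d)².
z_{α/2} + z_β = 2.326 + 0.674 = 3.000.
n = 2 × (3.000 / 1.08)² = 2 × 2.778² = 2 × 7.72 = 15.4.
Round up to the next whole participant.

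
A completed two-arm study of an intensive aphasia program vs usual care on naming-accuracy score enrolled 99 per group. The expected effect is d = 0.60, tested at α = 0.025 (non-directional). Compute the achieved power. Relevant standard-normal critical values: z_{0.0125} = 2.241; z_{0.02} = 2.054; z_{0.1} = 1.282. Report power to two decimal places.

power ≈ 0.98

For two equal groups, power = Φ(d·√(n/2) − z_{α/2}).
d·√(n/2) = 0.60 × √(99/2) = 0.60 × 7.036 = 4.221.
z_β = 4.221 − 2.241 = 1.980.
Power = Φ(1.980) = 0.976.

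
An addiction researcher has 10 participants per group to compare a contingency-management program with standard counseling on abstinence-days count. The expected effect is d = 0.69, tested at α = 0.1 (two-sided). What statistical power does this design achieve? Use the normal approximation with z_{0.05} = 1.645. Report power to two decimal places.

For two equal groups, power = Φ(d·√(n/2) − z_{α/2}).
d·√(n/2) = 0.69 × √(10/2) = 0.69 × 2.236 = 1.543.
z_β = 1.543 − 1.645 = -0.102.
Power = Φ(-0.102) = 0.459.

power ≈ 0.46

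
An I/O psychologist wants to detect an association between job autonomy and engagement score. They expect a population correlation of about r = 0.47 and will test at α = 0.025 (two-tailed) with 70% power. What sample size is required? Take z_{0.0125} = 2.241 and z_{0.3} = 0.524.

Fisher's z: C = ½·ln((1+r)/(1−r)) = ½·ln(2.7736) = 0.5101.
n = ((z_{α/2} + z_β)/C)² + 3.
(2.241 + 0.524) / 0.5101 = 2.765 / 0.5101 = 5.421.
n = 5.421² + 3 = 29.38 + 3 = 32.4.
Round up.

n = 33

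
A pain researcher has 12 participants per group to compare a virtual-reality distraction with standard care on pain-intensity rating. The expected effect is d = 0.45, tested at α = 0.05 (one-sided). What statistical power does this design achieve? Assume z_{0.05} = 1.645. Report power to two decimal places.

For two equal groups, power = Φ(d·√(n/2) − z_{α}).
d·√(n/2) = 0.45 × √(12/2) = 0.45 × 2.449 = 1.102.
z_β = 1.102 − 1.645 = -0.543.
Power = Φ(-0.543) = 0.294.

power ≈ 0.29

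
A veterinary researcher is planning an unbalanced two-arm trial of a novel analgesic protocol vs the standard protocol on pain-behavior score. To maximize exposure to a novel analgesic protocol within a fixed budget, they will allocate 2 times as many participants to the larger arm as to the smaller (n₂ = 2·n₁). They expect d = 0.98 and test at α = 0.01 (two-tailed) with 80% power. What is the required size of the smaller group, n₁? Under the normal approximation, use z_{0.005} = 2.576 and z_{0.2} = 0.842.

With allocation ratio k = n₂/n₁ = 2, Var(x̄₁−x̄₂) = σ²(1/n₁ + 1/(k·n₁)) = σ²·(k+1)/(k·n₁).
So n₁ = (1 + 1/k)·((z_{α/2} + z_β)/d)² = 1.500 × (3.418/0.98)².
n₁ = 1.500 × 12.16 = 18.2.
Round up: n₁ = 19, giving n₂ = 2 × 19 = 38.

n₁ = 19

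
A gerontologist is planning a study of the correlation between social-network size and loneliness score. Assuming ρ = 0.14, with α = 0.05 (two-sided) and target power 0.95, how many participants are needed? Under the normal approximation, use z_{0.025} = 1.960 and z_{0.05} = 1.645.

Fisher's z: C = ½·ln((1+r)/(1−r)) = ½·ln(1.3256) = 0.1409.
n = ((z_{α/2} + z_β)/C)² + 3.
(1.960 + 1.645) / 0.1409 = 3.605 / 0.1409 = 25.586.
n = 25.586² + 3 = 654.62 + 3 = 657.6.
Round up.

n = 658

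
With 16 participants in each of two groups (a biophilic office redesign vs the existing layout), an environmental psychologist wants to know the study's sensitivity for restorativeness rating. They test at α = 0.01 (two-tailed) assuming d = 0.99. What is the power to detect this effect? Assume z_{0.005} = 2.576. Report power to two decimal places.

For two equal groups, power = Φ(d·√(n/2) − z_{α/2}).
d·√(n/2) = 0.99 × √(16/2) = 0.99 × 2.828 = 2.800.
z_β = 2.800 − 2.576 = 0.224.
Power = Φ(0.224) = 0.589.

power ≈ 0.59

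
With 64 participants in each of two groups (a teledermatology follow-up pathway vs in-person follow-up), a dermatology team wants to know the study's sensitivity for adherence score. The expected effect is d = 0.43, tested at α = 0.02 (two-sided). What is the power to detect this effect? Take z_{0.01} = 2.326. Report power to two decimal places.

For two equal groups, power = Φ(d·√(n/2) − z_{α/2}).
d·√(n/2) = 0.43 × √(64/2) = 0.43 × 5.657 = 2.432.
z_β = 2.432 − 2.326 = 0.106.
Power = Φ(0.106) = 0.542.

power ≈ 0.54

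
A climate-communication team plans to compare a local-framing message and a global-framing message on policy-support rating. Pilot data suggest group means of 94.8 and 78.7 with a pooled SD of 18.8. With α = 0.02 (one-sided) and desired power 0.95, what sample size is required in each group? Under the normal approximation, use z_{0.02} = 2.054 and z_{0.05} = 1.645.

n = 38 per group

Cohen's d = |M₁ − M₂| / SD_pooled = |94.8 − 78.7| / 18.8 = 16.1 / 18.8 = 0.856.
For two independent groups with equal n: n = 2·((z_{α} + z_β) / d)².
z_{α} + z_β = 2.054 + 1.645 = 3.699.
n = 2 × (3.699 / 0.856)² = 2 × 4.321² = 2 × 18.67 = 37.3.
Round up to the next whole participant.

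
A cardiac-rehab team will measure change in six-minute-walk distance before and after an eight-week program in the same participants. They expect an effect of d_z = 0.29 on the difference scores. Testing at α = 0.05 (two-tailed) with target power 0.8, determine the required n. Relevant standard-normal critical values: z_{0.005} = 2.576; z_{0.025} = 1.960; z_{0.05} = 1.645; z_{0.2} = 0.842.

For a paired (one-sample on differences) test: n = ((z_{α/2} + z_β) / d)².
z_{α/2} + z_β = 1.960 + 0.842 = 2.802.
n = (2.802 / 0.29)² = 9.662² = 93.36.
Round up.

n = 94 pairs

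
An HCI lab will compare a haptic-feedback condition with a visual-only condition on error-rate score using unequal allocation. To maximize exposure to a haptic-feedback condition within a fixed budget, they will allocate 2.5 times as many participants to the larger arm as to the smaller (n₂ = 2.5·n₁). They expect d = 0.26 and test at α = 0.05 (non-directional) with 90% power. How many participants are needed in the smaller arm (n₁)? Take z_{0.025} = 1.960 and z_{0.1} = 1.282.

n₁ = 218

With allocation ratio k = n₂/n₁ = 2.5, Var(x̄₁−x̄₂) = σ²(1/n₁ + 1/(k·n₁)) = σ²·(k+1)/(k·n₁).
So n₁ = (1 + 1/k)·((z_{α/2} + z_β)/d)² = 1.400 × (3.242/0.26)².
n₁ = 1.400 × 155.48 = 217.7.
Round up: n₁ = 218, giving n₂ = 2.5 × 218 = 545.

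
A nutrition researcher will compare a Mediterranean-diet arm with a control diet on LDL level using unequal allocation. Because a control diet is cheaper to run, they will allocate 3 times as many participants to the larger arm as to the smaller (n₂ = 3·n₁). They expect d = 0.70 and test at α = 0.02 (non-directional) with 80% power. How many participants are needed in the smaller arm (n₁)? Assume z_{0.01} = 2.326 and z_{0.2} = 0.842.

With allocation ratio k = n₂/n₁ = 3, Var(x̄₁−x̄₂) = σ²(1/n₁ + 1/(k·n₁)) = σ²·(k+1)/(k·n₁).
So n₁ = (1 + 1/k)·((z_{α/2} + z_β)/d)² = 1.333 × (3.168/0.70)².
n₁ = 1.333 × 20.48 = 27.3.
Round up: n₁ = 28, giving n₂ = 3 × 28 = 84.

n₁ = 28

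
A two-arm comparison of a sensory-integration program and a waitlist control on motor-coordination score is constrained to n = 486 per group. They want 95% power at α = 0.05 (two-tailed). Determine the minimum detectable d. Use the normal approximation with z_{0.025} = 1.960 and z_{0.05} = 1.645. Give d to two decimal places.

d_min ≈ 0.23

For two independent groups of n = 486 each: d_min = (z_{α/2} + z_β)·√(2/n).
z-sum = 1.960 + 1.645 = 3.605.
d_min = 3.605 × √(2/486) = 3.605 × 0.0642 = 0.231.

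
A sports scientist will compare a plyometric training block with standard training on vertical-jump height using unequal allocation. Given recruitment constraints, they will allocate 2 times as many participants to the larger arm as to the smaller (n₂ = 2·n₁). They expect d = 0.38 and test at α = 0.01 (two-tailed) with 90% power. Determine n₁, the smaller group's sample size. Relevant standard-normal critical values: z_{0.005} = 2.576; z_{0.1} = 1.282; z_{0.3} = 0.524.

n₁ = 155

With allocation ratio k = n₂/n₁ = 2, Var(x̄₁−x̄₂) = σ²(1/n₁ + 1/(k·n₁)) = σ²·(k+1)/(k·n₁).
So n₁ = (1 + 1/k)·((z_{α/2} + z_β)/d)² = 1.500 × (3.858/0.38)².
n₁ = 1.500 × 103.08 = 154.6.
Round up: n₁ = 155, giving n₂ = 2 × 155 = 310.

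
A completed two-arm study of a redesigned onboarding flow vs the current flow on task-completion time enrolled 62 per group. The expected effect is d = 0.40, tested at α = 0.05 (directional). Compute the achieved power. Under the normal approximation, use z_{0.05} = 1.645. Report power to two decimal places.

power ≈ 0.72

For two equal groups, power = Φ(d·√(n/2) − z_{α}).
d·√(n/2) = 0.40 × √(62/2) = 0.40 × 5.568 = 2.227.
z_β = 2.227 − 1.645 = 0.582.
Power = Φ(0.582) = 0.720.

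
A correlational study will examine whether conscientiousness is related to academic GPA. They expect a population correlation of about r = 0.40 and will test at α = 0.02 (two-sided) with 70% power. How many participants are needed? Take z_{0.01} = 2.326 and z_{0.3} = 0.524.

n = 49

Fisher's z: C = ½·ln((1+r)/(1−r)) = ½·ln(2.3333) = 0.4236.
n = ((z_{α/2} + z_β)/C)² + 3.
(2.326 + 0.524) / 0.4236 = 2.850 / 0.4236 = 6.728.
n = 6.728² + 3 = 45.27 + 3 = 48.3.
Round up.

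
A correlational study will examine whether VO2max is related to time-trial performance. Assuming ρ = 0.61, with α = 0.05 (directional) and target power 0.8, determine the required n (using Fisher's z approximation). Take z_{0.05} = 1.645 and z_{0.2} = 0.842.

Fisher's z: C = ½·ln((1+r)/(1−r)) = ½·ln(4.1282) = 0.7089.
n = ((z_{α} + z_β)/C)² + 3.
(1.645 + 0.842) / 0.7089 = 2.487 / 0.7089 = 3.508.
n = 3.508² + 3 = 12.31 + 3 = 15.3.
Round up.

n = 16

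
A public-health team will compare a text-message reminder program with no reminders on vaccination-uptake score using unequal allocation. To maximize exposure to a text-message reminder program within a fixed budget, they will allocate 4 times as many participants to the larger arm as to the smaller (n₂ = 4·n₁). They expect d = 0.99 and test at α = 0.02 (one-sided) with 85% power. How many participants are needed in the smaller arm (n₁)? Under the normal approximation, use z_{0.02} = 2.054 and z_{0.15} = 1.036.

With allocation ratio k = n₂/n₁ = 4, Var(x̄₁−x̄₂) = σ²(1/n₁ + 1/(k·n₁)) = σ²·(k+1)/(k·n₁).
So n₁ = (1 + 1/k)·((z_{α} + z_β)/d)² = 1.250 × (3.090/0.99)².
n₁ = 1.250 × 9.74 = 12.2.
Round up: n₁ = 13, giving n₂ = 4 × 13 = 52.

n₁ = 13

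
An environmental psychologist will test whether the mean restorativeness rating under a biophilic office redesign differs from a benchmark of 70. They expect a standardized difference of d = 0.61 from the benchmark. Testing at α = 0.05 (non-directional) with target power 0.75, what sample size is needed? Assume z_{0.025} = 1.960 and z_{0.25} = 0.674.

n = 19

For a one-sample test: n = ((z_{α/2} + z_β) / d)².
z_{α/2} + z_β = 1.960 + 0.674 = 2.634.
n = (2.634 / 0.61)² = 4.318² = 18.65.
Round up.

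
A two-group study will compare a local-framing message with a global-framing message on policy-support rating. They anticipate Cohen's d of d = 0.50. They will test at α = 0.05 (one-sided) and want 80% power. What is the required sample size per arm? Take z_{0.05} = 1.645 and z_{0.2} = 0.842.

n = 50 per group

For two independent groups with equal n: n = 2·((z_{α} + z_β) / d)².
z_{α} + z_β = 1.645 + 0.842 = 2.487.
n = 2 × (2.487 / 0.50)² = 2 × 4.974² = 2 × 24.74 = 49.5.
Round up to the next whole participant.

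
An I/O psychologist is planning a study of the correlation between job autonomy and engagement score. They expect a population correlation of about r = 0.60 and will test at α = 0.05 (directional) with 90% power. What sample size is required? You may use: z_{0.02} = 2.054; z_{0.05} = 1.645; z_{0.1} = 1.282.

n = 21

Fisher's z: C = ½·ln((1+r)/(1−r)) = ½·ln(4.0000) = 0.6931.
n = ((z_{α} + z_β)/C)² + 3.
(1.645 + 1.282) / 0.6931 = 2.927 / 0.6931 = 4.223.
n = 4.223² + 3 = 17.83 + 3 = 20.8.
Round up.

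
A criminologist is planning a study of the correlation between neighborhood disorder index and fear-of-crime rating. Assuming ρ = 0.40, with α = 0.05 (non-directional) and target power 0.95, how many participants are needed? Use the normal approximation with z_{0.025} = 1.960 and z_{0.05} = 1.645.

n = 76

Fisher's z: C = ½·ln((1+r)/(1−r)) = ½·ln(2.3333) = 0.4236.
n = ((z_{α/2} + z_β)/C)² + 3.
(1.960 + 1.645) / 0.4236 = 3.605 / 0.4236 = 8.510.
n = 8.510² + 3 = 72.43 + 3 = 75.4.
Round up.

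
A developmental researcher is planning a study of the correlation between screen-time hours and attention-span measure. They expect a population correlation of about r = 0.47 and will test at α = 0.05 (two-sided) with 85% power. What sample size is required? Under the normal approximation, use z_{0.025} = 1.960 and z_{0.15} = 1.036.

n = 38

Fisher's z: C = ½·ln((1+r)/(1−r)) = ½·ln(2.7736) = 0.5101.
n = ((z_{α/2} + z_β)/C)² + 3.
(1.960 + 1.036) / 0.5101 = 2.996 / 0.5101 = 5.873.
n = 5.873² + 3 = 34.50 + 3 = 37.5.
Round up.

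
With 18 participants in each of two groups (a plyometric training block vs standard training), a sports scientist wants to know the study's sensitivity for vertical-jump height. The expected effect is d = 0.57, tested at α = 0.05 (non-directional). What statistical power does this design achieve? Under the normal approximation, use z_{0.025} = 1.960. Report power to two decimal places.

power ≈ 0.40

For two equal groups, power = Φ(d·√(n/2) − z_{α/2}).
d·√(n/2) = 0.57 × √(18/2) = 0.57 × 3.000 = 1.710.
z_β = 1.710 − 1.960 = -0.250.
Power = Φ(-0.250) = 0.401.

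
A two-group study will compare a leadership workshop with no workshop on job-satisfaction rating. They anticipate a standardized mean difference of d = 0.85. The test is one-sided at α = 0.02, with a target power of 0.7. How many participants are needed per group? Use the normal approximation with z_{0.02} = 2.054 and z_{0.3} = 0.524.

For two independent groups with equal n: n = 2·((z_{α} + z_β) / d)².
z_{α} + z_β = 2.054 + 0.524 = 2.578.
n = 2 × (2.578 / 0.85)² = 2 × 3.033² = 2 × 9.20 = 18.4.
Round up to the next whole participant.

n = 19 per group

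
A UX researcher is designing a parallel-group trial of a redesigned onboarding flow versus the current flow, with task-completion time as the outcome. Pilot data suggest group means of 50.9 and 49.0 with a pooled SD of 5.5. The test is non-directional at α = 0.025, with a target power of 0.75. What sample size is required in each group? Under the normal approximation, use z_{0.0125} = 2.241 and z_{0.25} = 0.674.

Cohen's d = |M₁ − M₂| / SD_pooled = |50.9 − 49.0| / 5.5 = 1.9 / 5.5 = 0.345.
For two independent groups with equal n: n = 2·((z_{α/2} + z_β) / d)².
z_{α/2} + z_β = 2.241 + 0.674 = 2.915.
n = 2 × (2.915 / 0.345)² = 2 × 8.449² = 2 × 71.39 = 142.8.
Round up to the next whole participant.

n = 143 per group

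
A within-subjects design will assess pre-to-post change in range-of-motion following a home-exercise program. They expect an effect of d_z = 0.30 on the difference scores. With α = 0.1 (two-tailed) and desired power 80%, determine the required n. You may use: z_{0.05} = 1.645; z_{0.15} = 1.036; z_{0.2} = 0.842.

For a paired (one-sample on differences) test: n = ((z_{α/2} + z_β) / d)².
z_{α/2} + z_β = 1.645 + 0.842 = 2.487.
n = (2.487 / 0.30)² = 8.290² = 68.72.
Round up.

n = 69 pairs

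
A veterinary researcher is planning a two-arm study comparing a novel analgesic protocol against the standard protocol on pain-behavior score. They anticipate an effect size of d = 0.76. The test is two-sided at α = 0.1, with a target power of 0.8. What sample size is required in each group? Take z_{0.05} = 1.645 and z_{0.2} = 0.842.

n = 22 per group

For two independent groups with equal n: n = 2·((z_{α/2} + z_β) / d)².
z_{α/2} + z_β = 1.645 + 0.842 = 2.487.
n = 2 × (2.487 / 0.76)² = 2 × 3.272² = 2 × 10.71 = 21.4.
Round up to the next whole participant.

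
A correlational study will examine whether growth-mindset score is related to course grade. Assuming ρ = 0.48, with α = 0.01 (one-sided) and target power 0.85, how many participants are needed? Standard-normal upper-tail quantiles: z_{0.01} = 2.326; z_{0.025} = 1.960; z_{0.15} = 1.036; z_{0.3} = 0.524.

n = 45

Fisher's z: C = ½·ln((1+r)/(1−r)) = ½·ln(2.8462) = 0.5230.
n = ((z_{α} + z_β)/C)² + 3.
(2.326 + 1.036) / 0.5230 = 3.362 / 0.5230 = 6.428.
n = 6.428² + 3 = 41.32 + 3 = 44.3.
Round up.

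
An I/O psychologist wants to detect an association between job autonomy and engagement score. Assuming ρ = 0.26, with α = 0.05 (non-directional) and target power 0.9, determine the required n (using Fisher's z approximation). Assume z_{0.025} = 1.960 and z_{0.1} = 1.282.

Fisher's z: C = ½·ln((1+r)/(1−r)) = ½·ln(1.7027) = 0.2661.
n = ((z_{α/2} + z_β)/C)² + 3.
(1.960 + 1.282) / 0.2661 = 3.242 / 0.2661 = 12.183.
n = 12.183² + 3 = 148.43 + 3 = 151.4.
Round up.

n = 152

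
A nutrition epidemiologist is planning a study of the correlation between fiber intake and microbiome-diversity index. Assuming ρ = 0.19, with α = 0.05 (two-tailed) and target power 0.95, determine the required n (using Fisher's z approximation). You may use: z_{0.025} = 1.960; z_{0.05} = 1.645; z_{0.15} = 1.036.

n = 355

Fisher's z: C = ½·ln((1+r)/(1−r)) = ½·ln(1.4691) = 0.1923.
n = ((z_{α/2} + z_β)/C)² + 3.
(1.960 + 1.645) / 0.1923 = 3.605 / 0.1923 = 18.747.
n = 18.747² + 3 = 351.44 + 3 = 354.4.
Round up.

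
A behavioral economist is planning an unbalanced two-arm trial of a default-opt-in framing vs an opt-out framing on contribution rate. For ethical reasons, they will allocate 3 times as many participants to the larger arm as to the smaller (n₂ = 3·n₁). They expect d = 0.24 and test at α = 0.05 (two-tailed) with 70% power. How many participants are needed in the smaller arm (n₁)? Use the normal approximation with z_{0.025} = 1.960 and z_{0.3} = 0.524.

With allocation ratio k = n₂/n₁ = 3, Var(x̄₁−x̄₂) = σ²(1/n₁ + 1/(k·n₁)) = σ²·(k+1)/(k·n₁).
So n₁ = (1 + 1/k)·((z_{α/2} + z_β)/d)² = 1.333 × (2.484/0.24)².
n₁ = 1.333 × 107.12 = 142.8.
Round up: n₁ = 143, giving n₂ = 3 × 143 = 429.

n₁ = 143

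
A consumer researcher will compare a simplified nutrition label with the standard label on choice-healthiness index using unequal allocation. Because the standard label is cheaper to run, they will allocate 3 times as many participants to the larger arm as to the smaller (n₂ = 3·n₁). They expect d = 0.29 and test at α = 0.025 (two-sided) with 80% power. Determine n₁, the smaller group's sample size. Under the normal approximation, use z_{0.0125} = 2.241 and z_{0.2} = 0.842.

With allocation ratio k = n₂/n₁ = 3, Var(x̄₁−x̄₂) = σ²(1/n₁ + 1/(k·n₁)) = σ²·(k+1)/(k·n₁).
So n₁ = (1 + 1/k)·((z_{α/2} + z_β)/d)² = 1.333 × (3.083/0.29)².
n₁ = 1.333 × 113.02 = 150.7.
Round up: n₁ = 151, giving n₂ = 3 × 151 = 453.

n₁ = 151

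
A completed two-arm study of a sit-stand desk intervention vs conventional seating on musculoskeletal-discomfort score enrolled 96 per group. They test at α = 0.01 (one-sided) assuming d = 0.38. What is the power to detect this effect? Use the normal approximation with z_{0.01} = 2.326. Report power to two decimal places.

For two equal groups, power = Φ(d·√(n/2) − z_{α}).
d·√(n/2) = 0.38 × √(96/2) = 0.38 × 6.928 = 2.633.
z_β = 2.633 − 2.326 = 0.307.
Power = Φ(0.307) = 0.620.

power ≈ 0.62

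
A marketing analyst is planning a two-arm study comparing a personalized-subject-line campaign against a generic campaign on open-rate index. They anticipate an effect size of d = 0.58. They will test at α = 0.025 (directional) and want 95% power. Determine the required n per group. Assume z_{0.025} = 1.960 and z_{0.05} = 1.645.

n = 78 per group

For two independent groups with equal n: n = 2·((z_{α} + z_β) / d)².
z_{α} + z_β = 1.960 + 1.645 = 3.605.
n = 2 × (3.605 / 0.58)² = 2 × 6.216² = 2 × 38.63 = 77.3.
Round up to the next whole participant.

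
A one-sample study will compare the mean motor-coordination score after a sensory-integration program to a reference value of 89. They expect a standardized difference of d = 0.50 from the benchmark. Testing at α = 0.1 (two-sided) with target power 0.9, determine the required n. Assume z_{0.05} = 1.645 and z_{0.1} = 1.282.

For a one-sample test: n = ((z_{α/2} + z_β) / d)².
z_{α/2} + z_β = 1.645 + 1.282 = 2.927.
n = (2.927 / 0.50)² = 5.854² = 34.27.
Round up.

n = 35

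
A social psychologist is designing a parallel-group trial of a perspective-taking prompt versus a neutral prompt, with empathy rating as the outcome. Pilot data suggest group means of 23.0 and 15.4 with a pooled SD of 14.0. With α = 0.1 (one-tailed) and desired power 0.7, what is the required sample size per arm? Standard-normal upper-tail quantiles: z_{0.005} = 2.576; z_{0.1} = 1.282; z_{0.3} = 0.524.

n = 23 per group

Cohen's d = |M₁ − M₂| / SD_pooled = |23.0 − 15.4| / 14.0 = 7.6 / 14.0 = 0.543.
For two independent groups with equal n: n = 2·((z_{α} + z_β) / d)².
z_{α} + z_β = 1.282 + 0.524 = 1.806.
n = 2 × (1.806 / 0.543)² = 2 × 3.326² = 2 × 11.06 = 22.1.
Round up to the next whole participant.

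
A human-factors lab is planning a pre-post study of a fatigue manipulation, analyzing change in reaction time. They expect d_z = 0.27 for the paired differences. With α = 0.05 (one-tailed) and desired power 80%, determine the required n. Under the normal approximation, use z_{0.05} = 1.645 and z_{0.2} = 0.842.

n = 85 pairs

For a paired (one-sample on differences) test: n = ((z_{α} + z_β) / d)².
z_{α} + z_β = 1.645 + 0.842 = 2.487.
n = (2.487 / 0.27)² = 9.211² = 84.84.
Round up.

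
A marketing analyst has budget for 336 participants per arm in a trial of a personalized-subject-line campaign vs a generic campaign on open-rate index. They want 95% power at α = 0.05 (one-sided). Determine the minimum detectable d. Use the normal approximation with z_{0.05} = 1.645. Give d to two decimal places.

For two independent groups of n = 336 each: d_min = (z_{α} + z_β)·√(2/n).
z-sum = 1.645 + 1.645 = 3.290.
d_min = 3.290 × √(2/336) = 3.290 × 0.0772 = 0.254.

d_min ≈ 0.25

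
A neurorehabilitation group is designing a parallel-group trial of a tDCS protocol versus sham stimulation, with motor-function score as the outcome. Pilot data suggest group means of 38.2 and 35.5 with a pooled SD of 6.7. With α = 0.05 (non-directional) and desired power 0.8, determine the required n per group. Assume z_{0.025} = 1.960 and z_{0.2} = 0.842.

n = 97 per group

Cohen's d = |M₁ − M₂| / SD_pooled = |38.2 − 35.5| / 6.7 = 2.7 / 6.7 = 0.403.
For two independent groups with equal n: n = 2·((z_{α/2} + z_β) / d)².
z_{α/2} + z_β = 1.960 + 0.842 = 2.802.
n = 2 × (2.802 / 0.403)² = 2 × 6.953² = 2 × 48.34 = 96.7.
Round up to the next whole participant.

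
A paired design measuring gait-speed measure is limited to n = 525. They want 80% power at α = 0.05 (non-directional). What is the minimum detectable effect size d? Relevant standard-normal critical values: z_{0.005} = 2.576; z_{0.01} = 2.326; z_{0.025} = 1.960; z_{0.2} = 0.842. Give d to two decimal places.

d_min ≈ 0.12

For a single sample (or paired design) of n = 525: d_min = (z_{α/2} + z_β)/√n.
z-sum = 1.960 + 0.842 = 2.802.
d_min = 2.802 / √525 = 2.802 / 22.913 = 0.122.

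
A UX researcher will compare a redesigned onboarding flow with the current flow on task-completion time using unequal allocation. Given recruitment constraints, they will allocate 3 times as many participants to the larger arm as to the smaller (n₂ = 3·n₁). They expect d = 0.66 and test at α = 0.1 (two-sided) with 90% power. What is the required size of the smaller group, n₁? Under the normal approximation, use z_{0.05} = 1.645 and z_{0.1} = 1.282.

n₁ = 27

With allocation ratio k = n₂/n₁ = 3, Var(x̄₁−x̄₂) = σ²(1/n₁ + 1/(k·n₁)) = σ²·(k+1)/(k·n₁).
So n₁ = (1 + 1/k)·((z_{α/2} + z_β)/d)² = 1.333 × (2.927/0.66)².
n₁ = 1.333 × 19.67 = 26.2.
Round up: n₁ = 27, giving n₂ = 3 × 27 = 81.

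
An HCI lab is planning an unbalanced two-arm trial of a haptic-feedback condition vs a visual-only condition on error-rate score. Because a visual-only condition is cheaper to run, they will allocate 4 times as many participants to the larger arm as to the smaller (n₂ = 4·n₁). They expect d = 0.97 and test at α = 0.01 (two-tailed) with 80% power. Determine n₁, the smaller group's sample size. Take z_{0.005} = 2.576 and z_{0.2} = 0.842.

n₁ = 16

With allocation ratio k = n₂/n₁ = 4, Var(x̄₁−x̄₂) = σ²(1/n₁ + 1/(k·n₁)) = σ²·(k+1)/(k·n₁).
So n₁ = (1 + 1/k)·((z_{α/2} + z_β)/d)² = 1.250 × (3.418/0.97)².
n₁ = 1.250 × 12.42 = 15.5.
Round up: n₁ = 16, giving n₂ = 4 × 16 = 64.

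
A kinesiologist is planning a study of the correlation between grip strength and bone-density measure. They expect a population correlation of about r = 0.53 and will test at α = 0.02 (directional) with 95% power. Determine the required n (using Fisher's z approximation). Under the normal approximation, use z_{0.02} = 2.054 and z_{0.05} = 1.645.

n = 43

Fisher's z: C = ½·ln((1+r)/(1−r)) = ½·ln(3.2553) = 0.5901.
n = ((z_{α} + z_β)/C)² + 3.
(2.054 + 1.645) / 0.5901 = 3.699 / 0.5901 = 6.268.
n = 6.268² + 3 = 39.29 + 3 = 42.3.
Round up.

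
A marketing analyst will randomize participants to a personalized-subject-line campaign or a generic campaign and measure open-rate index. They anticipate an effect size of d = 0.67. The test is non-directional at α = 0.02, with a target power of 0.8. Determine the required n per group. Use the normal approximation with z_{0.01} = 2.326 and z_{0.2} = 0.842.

n = 45 per group

For two independent groups with equal n: n = 2·((z_{α/2} + z_β) / d)².
z_{α/2} + z_β = 2.326 + 0.842 = 3.168.
n = 2 × (3.168 / 0.67)² = 2 × 4.728² = 2 × 22.36 = 44.7.
Round up to the next whole participant.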